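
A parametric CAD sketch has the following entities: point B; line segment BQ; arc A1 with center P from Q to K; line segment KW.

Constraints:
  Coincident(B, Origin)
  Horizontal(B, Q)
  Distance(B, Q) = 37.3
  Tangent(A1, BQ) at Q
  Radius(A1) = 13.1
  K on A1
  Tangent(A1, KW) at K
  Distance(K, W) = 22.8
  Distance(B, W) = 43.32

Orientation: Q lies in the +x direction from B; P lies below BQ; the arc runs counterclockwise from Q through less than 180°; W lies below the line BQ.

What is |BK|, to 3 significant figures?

27.5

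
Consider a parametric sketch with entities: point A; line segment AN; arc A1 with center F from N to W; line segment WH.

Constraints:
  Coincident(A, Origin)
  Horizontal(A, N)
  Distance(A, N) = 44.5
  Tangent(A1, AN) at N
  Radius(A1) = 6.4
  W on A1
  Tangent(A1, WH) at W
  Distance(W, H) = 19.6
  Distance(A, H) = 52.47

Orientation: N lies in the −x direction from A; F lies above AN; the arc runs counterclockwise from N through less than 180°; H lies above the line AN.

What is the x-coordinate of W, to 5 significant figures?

-38.464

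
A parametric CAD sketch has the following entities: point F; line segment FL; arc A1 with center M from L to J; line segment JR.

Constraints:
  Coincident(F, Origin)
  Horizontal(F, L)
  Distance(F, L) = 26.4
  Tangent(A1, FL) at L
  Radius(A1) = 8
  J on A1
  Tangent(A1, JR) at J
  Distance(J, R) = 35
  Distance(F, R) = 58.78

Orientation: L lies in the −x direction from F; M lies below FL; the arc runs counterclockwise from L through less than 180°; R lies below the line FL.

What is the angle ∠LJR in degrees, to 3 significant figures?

143°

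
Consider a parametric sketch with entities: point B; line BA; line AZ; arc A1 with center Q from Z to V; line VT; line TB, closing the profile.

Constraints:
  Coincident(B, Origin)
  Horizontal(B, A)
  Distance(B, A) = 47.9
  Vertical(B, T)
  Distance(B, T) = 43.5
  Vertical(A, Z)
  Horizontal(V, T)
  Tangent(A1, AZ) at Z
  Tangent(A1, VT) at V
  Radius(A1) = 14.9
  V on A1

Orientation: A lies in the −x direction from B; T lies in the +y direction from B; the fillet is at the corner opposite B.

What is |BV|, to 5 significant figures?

54.601

B is at the origin; BA is horizontal with |BA| = 47.9 and A on the −x side, so A = (-47.900, 0.0000). BT is vertical with |BT| = 43.5 and T on the +y side, so T = (0.0000, 43.500). The virtual corner opposite B is at (-47.900, 43.500). The tangent condition forces QZ to be normal to AZ and since A1 is tangent to VT there, QV ⟂ VT, with radius 14.9, so the center Q sits 14.9 in from both sides at Q = (-33.000, 28.600). That places the tangent points at Z = (-47.900, 28.600) on AZ and V = (-33.000, 43.500) on VT. Then |BV| = |V − B| = 54.601.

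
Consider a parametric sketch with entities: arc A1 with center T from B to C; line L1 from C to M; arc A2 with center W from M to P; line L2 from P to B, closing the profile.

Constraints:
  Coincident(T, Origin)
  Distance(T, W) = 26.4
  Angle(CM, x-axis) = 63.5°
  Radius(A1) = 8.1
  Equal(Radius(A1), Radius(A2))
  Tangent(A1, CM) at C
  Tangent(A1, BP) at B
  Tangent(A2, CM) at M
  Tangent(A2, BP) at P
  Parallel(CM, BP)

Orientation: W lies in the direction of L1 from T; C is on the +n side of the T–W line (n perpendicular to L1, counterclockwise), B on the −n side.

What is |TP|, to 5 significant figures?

27.615

The slot axis is L1's direction at 63.5°, so u = (cos 63.5°, sin 63.5°) = (0.44620, 0.89493) and n = (−sin 63.5°, cos 63.5°) = (-0.89493, 0.44620). T is at the origin and W lies 26.4 along u from T, so W = 26.4·u = (11.780, 23.626). Tangency of A1 to both parallel lines with radius 8.1 puts C and B at T ± 8.1·n: C = (-7.2490, 3.6142), B = (7.2490, -3.6142). Equal radii place M and P the same way about W: M = W + 8.1·n = (4.5307, 27.240), P = W − 8.1·n = (19.029, 20.012). Then |TP| = |P − T| = 27.615.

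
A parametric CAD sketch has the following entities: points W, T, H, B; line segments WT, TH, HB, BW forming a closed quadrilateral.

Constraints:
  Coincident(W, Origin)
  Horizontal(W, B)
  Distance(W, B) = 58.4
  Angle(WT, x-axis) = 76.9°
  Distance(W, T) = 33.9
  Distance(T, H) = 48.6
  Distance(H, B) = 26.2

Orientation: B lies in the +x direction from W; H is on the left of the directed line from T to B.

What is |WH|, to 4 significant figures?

61.57

Checks: W.y = 0.00, B.y = 0.00 ✓; |TH| = 48.60 ✓; |HB| = 26.20 ✓.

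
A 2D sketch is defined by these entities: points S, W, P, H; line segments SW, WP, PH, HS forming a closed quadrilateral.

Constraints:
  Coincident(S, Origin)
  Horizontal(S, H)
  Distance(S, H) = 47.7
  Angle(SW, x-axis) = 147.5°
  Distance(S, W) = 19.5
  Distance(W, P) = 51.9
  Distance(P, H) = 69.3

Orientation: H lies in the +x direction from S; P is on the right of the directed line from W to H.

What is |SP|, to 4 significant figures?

41.63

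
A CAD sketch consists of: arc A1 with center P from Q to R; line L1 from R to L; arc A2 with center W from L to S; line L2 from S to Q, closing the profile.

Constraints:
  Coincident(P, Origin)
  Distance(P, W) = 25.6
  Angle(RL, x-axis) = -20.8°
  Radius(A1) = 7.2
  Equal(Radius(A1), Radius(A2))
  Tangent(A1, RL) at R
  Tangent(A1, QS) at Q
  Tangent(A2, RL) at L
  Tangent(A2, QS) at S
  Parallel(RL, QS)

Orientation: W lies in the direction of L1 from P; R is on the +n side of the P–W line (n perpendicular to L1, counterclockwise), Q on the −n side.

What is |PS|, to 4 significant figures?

26.59

The slot axis is L1's direction at -20.8°, so u = (cos -20.8°, sin -20.8°) = (0.9348, -0.3551) and n = (−sin -20.8°, cos -20.8°) = (0.3551, 0.9348). P is at the origin and W lies 25.6 along u from P, so W = 25.6·u = (23.93, -9.091). Tangency of A1 to both parallel lines with radius 7.2 puts R and Q at P ± 7.2·n: R = (2.557, 6.731), Q = (-2.557, -6.731). Equal radii place L and S the same way about W: L = W + 7.2·n = (26.49, -2.360), S = W − 7.2·n = (21.37, -15.82). Then |PS| = |S − P| = 26.59.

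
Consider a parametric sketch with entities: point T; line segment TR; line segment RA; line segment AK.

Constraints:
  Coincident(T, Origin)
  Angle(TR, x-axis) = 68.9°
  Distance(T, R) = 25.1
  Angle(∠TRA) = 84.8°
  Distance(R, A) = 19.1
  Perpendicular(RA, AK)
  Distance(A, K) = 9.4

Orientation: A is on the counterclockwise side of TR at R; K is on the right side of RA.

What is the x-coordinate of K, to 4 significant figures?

-6.758

∠TRA = 84.8°, so RA runs at 68.9° + (180° − 84.8°) = 164.1° from the x-axis; with |RA| = 19.1, A = R + 19.1·(cos 164.1°, sin 164.1°) = (-9.333, 28.65). The perpendicularity gives AK at right angles to RA; with |AK| = 9.4 on the right of RA, K = A + 9.4·(0.2740, 0.9617) = (-6.758, 37.69). So K.x = -6.758.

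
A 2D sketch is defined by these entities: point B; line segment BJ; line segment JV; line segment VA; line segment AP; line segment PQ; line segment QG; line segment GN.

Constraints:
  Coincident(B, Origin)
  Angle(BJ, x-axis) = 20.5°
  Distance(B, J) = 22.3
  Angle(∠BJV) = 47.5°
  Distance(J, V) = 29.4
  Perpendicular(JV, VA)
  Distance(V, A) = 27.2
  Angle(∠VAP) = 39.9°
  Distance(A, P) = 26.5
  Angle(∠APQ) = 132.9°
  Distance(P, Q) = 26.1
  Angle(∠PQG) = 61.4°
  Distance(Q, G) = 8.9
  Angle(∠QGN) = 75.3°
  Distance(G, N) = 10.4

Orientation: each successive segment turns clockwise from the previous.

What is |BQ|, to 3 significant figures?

35.5

∠VAP = 39.9° gives AP at 17.9° from the x-axis; with |AP| = 26.5, P = (9.87, -1.12). ∠APQ = 132.9° gives PQ at -29.2° from the x-axis; with |PQ| = 26.1, Q = (32.7, -13.8). Then |BQ| = |Q − B| = 35.5.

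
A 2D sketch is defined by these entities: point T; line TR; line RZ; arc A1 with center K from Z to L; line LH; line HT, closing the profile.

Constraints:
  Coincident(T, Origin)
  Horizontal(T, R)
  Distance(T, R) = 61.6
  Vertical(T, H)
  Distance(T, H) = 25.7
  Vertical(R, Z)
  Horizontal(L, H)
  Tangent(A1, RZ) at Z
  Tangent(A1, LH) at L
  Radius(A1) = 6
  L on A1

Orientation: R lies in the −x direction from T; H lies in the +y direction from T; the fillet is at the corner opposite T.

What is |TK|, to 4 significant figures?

58.99

T is at the origin; T and R share the same y with |TR| = 61.6 and R on the −x side, so R = (-61.60, 0.000). TH is vertical with |TH| = 25.7 and H on the +y side, so H = (0.000, 25.70). The virtual corner opposite T is at (-61.60, 25.70). A1 meets RZ tangentially, so KZ is at right angles to RZ and tangency of A1 to LH means the radius KL is perpendicular to LH, with radius 6.0, so the center K sits 6.0 in from both sides at K = (-55.60, 19.70). Then |TK| = |K − T| = 58.99.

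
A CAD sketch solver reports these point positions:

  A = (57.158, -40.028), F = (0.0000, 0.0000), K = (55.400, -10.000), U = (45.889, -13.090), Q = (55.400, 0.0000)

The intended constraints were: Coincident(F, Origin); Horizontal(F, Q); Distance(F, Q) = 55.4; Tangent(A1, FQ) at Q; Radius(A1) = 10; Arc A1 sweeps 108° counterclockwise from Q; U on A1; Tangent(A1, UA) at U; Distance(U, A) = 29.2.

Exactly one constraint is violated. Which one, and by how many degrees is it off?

Tangent(A1, UA) at U — off by 4.70°.

F = (0.00, 0.00) ✓; F.y = 0.00, Q.y = 0.00 ✓; |FQ| = 55.40 ✓; ∠(KQ, QF) = 90.00° ✓; |KQ| = 10.00 ✓; bearing(K→U) − bearing(K→Q) = 108.0° ✓; |KU| = 10.00 ✓; ∠(KU, UA) = 85.30° ✗; |UA| = 29.20 ✓.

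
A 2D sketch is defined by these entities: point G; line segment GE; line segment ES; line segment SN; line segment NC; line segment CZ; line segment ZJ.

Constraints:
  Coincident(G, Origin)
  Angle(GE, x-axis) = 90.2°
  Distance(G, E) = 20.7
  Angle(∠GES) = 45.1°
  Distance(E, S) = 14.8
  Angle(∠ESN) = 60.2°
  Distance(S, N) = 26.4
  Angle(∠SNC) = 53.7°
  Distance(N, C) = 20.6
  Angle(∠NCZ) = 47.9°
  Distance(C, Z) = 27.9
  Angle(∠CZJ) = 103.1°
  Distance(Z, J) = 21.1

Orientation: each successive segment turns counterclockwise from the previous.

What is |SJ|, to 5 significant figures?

33.954

G is at the origin; GE runs at 90.2° with length 20.7, so E = (-0.072256, 20.700). ∠GES = 45.1° gives ES at -134.90° from the x-axis; with |ES| = 14.8, S = (-10.519, 10.216). ∠ESN = 60.2° gives SN at -15.100° from the x-axis; with |SN| = 26.4, N = (14.969, 3.3391). ∠SNC = 53.7° gives NC at 111.20° from the x-axis; with |NC| = 20.6, C = (7.5199, 22.545). ∠NCZ = 47.9° gives CZ at -116.70° from the x-axis; with |CZ| = 27.9, Z = (-5.0161, -2.3801). ∠CZJ = 103.1° gives ZJ at -39.800° from the x-axis; with |ZJ| = 21.1, J = (11.195, -15.886). Then |SJ| = |J − S| = 33.954.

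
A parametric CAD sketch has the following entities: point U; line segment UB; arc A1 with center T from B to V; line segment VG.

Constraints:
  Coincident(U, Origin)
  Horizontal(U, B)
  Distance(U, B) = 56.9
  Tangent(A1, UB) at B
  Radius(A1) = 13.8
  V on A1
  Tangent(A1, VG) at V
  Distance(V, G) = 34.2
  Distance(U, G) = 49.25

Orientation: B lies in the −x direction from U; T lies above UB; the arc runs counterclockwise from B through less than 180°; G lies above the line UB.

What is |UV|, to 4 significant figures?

45.09

U is at the origin; UB is horizontal with |UB| = 56.9 and B on the −x side, so B = (-56.90, 0.000). The tangent condition forces TB to be normal to UB, so T = B + (0, 13.8) = (-56.90, 13.80). Since TV ⟂ VG (tangency), |TG| = √(13.8² + 34.2²) = 36.88 regardless of where V sits on A1. So G lies on both circle(U, 49.25) and circle(T, 36.88); the above-UB intersection is G = (-30.02, 39.05). V is the foot of the tangent from G: V = (-44.38, 8.006).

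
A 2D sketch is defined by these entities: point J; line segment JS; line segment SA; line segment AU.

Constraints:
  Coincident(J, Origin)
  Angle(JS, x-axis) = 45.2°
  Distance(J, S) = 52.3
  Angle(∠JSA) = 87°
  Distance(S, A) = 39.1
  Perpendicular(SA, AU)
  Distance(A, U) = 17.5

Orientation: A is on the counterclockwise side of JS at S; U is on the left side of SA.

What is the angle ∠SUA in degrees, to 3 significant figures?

65.9°

J is at the origin; JS runs at 45.2° with length 52.3, so S = 52.3·(cos 45.2°, sin 45.2°) = (36.9, 37.1). ∠JSA = 87.0°, so SA runs at 45.2° + (180° − 87.0°) = 138° from the x-axis; with |SA| = 39.1, A = S + 39.1·(cos 138°, sin 138°) = (7.70, 63.2). The perpendicularity gives AU at right angles to SA; with |AU| = 17.5 on the left of SA, U = A + 17.5·(-0.667, -0.745) = (-3.96, 50.1). Then cos ∠SUA = US·UA / (|US||UA|), giving 65.9°.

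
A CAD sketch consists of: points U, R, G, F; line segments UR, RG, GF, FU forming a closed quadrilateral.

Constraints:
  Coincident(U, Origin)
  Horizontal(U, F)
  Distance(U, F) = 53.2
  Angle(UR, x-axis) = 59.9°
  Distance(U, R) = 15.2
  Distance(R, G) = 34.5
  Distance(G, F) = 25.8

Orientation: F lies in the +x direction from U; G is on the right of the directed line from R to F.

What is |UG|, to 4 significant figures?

33.12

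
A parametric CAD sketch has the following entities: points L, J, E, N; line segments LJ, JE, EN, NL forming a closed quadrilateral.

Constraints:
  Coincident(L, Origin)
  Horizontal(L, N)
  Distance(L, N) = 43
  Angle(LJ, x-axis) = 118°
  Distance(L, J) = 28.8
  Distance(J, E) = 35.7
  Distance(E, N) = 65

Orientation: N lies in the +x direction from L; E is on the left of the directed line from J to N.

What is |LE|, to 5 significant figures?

54.870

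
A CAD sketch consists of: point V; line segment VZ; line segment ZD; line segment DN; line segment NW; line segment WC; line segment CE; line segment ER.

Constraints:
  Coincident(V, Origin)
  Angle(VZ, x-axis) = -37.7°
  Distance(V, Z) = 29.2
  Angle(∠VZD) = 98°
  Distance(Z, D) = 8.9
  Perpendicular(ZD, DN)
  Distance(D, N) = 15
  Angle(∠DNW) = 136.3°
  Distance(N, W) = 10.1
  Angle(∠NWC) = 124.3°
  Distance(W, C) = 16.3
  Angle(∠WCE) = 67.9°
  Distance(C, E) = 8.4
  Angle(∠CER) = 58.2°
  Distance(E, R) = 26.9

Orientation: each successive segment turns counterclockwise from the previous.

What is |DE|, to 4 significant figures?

22.46

V is at the origin; VZ runs at -37.7° with length 29.2, so Z = (23.10, -17.86). ∠VZD = 98.0° gives ZD at 44.30° from the x-axis; with |ZD| = 8.9, D = (29.47, -11.64). The perpendicularity gives DN at right angles to ZD, so DN runs at 134.3°; with |DN| = 15.0, N = (19.00, -0.9053). ∠DNW = 136.3° gives NW at 178.0° from the x-axis; with |NW| = 10.1, W = (8.903, -0.5528). ∠NWC = 124.3° gives WC at -126.3° from the x-axis; with |WC| = 16.3, C = (-0.7465, -13.69). ∠WCE = 67.9° gives CE at -14.20° from the x-axis; with |CE| = 8.4, E = (7.397, -15.75). Then |DE| = |E − D| = 22.46.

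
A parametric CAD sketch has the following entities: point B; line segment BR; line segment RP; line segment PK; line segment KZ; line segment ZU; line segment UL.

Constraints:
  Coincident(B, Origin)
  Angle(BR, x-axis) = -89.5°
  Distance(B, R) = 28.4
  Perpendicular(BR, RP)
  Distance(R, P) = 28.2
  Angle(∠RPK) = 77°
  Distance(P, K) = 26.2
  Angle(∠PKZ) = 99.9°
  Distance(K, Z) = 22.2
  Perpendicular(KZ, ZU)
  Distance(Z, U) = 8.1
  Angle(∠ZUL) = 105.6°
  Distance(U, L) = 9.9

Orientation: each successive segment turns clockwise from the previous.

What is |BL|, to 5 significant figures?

17.592

B is at the origin; BR runs at -89.5° with length 28.4, so R = (0.24783, -28.399). BR is perpendicular to RP, so RP runs at -179.50°; with |RP| = 28.2, P = (-27.951, -28.645). ∠RPK = 77.0° gives PK at 77.500° from the x-axis; with |PK| = 26.2, K = (-22.280, -3.0661). ∠PKZ = 99.9° gives KZ at -2.6000° from the x-axis; with |KZ| = 22.2, Z = (-0.10323, -4.0731). The perpendicularity gives ZU at right angles to KZ, so ZU runs at -92.600°; with |ZU| = 8.1, U = (-0.47067, -12.165). ∠ZUL = 105.6° gives UL at -167.00° from the x-axis; with |UL| = 9.9, L = (-10.117, -14.392). Then |BL| = |L − B| = 17.592.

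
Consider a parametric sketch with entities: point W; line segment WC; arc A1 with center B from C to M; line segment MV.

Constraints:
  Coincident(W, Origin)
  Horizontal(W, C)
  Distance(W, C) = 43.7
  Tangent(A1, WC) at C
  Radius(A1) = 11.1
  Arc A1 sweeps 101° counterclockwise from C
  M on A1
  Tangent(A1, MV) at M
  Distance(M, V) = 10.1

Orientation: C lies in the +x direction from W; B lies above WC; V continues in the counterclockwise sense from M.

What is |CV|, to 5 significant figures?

24.810

W is at the origin; WC is horizontal with |WC| = 43.7 and C on the +x side, so C = (43.700, 0.0000). Tangency of A1 to WC means the radius BC is perpendicular to WC, so B = C + (0, 11.1) = (43.700, 11.100). On A1, C sits at bearing -90° from B; a 101° counterclockwise sweep puts M at bearing 11°, so M = B + 11.1·(cos 11°, sin 11°) = (54.596, 13.218). Since A1 is tangent to MV there, BM ⟂ MV, so MV runs along (−sin 11°, cos 11°); with |MV| = 10.1, V = (52.669, 23.132). Then |CV| = |V − C| = 24.810.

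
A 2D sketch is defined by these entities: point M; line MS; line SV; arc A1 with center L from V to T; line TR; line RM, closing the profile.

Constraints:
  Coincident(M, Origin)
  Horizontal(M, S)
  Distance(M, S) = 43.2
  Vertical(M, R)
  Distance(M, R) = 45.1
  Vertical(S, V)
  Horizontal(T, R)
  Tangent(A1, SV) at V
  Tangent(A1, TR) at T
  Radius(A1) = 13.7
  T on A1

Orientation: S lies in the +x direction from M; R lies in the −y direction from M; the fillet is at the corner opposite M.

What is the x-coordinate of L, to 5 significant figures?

29.500

M is at the origin; MS is horizontal with |MS| = 43.2 and S on the +x side, so S = (43.200, 0.0000). M and R share the same x with |MR| = 45.1 and R on the −y side, so R = (0.0000, -45.100). The virtual corner opposite M is at (43.200, -45.100). Tangency of A1 to SV means the radius LV is perpendicular to SV and tangency of A1 to TR means the radius LT is perpendicular to TR, with radius 13.7, so the center L sits 13.7 in from both sides at L = (29.500, -31.400). So L.x = 29.500.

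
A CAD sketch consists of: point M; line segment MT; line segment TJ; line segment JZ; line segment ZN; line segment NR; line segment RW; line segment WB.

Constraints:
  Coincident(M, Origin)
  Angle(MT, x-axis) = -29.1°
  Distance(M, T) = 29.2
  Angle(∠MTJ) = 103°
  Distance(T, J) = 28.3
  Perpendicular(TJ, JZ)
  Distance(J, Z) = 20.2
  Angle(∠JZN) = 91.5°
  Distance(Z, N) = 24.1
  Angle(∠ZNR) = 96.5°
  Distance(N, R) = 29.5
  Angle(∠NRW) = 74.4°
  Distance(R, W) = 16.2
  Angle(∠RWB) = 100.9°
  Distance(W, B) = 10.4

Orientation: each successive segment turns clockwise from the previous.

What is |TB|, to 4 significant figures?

17.26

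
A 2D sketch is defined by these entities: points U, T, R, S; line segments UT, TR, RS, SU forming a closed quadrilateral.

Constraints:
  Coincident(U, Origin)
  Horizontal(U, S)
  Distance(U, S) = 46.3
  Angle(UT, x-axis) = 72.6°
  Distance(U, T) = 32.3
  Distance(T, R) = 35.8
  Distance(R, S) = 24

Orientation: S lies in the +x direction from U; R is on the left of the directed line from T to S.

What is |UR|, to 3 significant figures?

50.8

U is at the origin; U and S share the same y with |US| = 46.3 and S in +x, so S = (46.3, 0). UT runs at 72.6° with |UT| = 32.3, so T = (9.66, 30.8). R is determined by |TR| = 35.8 and |RS| = 24.0 together: it lies at the intersection of circle(T, 35.8) and circle(S, 24.0). With |TS| = 47.9, the foot of the radical line on TS is 31.3 from T and the perpendicular offset is √(35.8² − 31.3²) = 17.4. Taking the left-of-TS solution: R = (44.8, 24.0).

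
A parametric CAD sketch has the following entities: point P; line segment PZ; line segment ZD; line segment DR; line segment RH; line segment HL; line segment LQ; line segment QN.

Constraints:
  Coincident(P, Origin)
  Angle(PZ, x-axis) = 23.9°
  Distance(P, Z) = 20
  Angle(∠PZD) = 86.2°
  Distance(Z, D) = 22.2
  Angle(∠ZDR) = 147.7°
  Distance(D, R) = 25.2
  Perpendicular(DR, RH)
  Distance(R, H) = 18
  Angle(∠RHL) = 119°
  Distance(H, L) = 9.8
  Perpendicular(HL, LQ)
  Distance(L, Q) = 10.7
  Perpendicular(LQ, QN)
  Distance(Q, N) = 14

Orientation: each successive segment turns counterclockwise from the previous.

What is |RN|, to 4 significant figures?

6.777

P is at the origin; PZ runs at 23.9° with length 20.0, so Z = (18.29, 8.103). ∠PZD = 86.2° gives ZD at 117.7° from the x-axis; with |ZD| = 22.2, D = (7.966, 27.76). ∠ZDR = 147.7° gives DR at 150.0° from the x-axis; with |DR| = 25.2, R = (-13.86, 40.36). The perpendicularity gives RH at right angles to DR, so RH runs at -120.0°; with |RH| = 18.0, H = (-22.86, 24.77). ∠RHL = 119.0° gives HL at -59.00° from the x-axis; with |HL| = 9.8, L = (-17.81, 16.37). HL ⟂ LQ, so LQ runs at 31.00°; with |LQ| = 10.7, Q = (-8.639, 21.88). The perpendicularity gives QN at right angles to LQ, so QN runs at 121.0°; with |QN| = 14.0, N = (-15.85, 33.88). Then |RN| = |N − R| = 6.777.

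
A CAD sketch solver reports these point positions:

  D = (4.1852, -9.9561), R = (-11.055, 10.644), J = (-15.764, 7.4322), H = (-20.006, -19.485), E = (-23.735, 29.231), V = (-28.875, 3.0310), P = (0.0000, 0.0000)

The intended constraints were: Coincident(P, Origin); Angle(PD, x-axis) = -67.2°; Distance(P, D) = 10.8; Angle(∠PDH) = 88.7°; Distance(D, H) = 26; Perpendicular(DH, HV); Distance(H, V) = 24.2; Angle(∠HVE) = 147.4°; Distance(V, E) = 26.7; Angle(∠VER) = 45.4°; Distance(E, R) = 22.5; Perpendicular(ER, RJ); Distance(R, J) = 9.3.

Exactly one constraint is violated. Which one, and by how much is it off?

Distance(R, J) = 9.3 — off by 3.60.

P = (0.00, 0.00) ✓; PD at -67.20° ✓; |PD| = 10.80 ✓; ∠PDH = 88.70° ✓; |DH| = 26.00 ✓; ∠(DH, HV) = 90.00° ✓; |HV| = 24.20 ✓; ∠HVE = 147.4° ✓; |VE| = 26.70 ✓; ∠VER = 45.40° ✓; |ER| = 22.50 ✓; ∠(ER, RJ) = 90.01° ✓; |RJ| = 5.700 ✗.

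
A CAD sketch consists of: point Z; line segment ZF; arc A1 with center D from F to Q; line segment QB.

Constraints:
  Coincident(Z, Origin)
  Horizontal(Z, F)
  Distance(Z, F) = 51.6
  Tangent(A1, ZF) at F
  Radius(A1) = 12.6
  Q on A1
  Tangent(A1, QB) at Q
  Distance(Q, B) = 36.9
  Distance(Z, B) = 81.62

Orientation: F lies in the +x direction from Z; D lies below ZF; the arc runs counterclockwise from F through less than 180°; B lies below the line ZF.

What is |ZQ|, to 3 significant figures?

46.6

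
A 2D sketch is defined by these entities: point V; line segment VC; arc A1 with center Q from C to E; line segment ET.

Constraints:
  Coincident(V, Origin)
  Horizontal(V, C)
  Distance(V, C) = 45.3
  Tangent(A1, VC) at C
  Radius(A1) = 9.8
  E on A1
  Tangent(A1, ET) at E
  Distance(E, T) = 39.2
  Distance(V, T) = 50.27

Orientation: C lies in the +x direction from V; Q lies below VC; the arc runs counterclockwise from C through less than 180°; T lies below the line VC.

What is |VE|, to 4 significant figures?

36.61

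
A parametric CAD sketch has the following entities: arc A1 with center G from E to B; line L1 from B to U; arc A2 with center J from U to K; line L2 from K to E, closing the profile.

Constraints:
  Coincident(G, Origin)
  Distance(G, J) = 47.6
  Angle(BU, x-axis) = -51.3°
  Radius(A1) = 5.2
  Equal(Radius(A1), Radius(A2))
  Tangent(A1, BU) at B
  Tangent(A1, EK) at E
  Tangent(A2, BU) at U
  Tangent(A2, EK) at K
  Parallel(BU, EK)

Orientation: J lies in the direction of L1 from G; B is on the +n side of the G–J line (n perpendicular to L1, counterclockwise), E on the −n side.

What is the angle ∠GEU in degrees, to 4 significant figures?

77.68°

The slot axis is L1's direction at -51.3°, so u = (cos -51.3°, sin -51.3°) = (0.6252, -0.7804) and n = (−sin -51.3°, cos -51.3°) = (0.7804, 0.6252). G is at the origin and J lies 47.6 along u from G, so J = 47.6·u = (29.76, -37.15). Tangency of A1 to both parallel lines with radius 5.2 puts B and E at G ± 5.2·n: B = (4.058, 3.251), E = (-4.058, -3.251). Equal radii place U and K the same way about J: U = J + 5.2·n = (33.82, -33.90), K = J − 5.2·n = (25.70, -40.40). Then cos ∠GEU = EG·EU / (|EG||EU|), giving 77.68°.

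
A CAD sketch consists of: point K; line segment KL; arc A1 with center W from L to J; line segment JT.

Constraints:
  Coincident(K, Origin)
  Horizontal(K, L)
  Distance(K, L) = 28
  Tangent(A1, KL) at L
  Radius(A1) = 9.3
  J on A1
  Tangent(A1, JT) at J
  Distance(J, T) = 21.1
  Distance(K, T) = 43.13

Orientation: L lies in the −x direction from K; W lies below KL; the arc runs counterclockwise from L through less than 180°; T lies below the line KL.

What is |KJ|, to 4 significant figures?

38.79

Checks: ∠(WL, LK) = 90.00° ✓; |WJ| = 9.300 ✓; ∠(WJ, JT) = 90.00° ✓; |JT| = 21.10 ✓; |KT| = 43.13 ✓.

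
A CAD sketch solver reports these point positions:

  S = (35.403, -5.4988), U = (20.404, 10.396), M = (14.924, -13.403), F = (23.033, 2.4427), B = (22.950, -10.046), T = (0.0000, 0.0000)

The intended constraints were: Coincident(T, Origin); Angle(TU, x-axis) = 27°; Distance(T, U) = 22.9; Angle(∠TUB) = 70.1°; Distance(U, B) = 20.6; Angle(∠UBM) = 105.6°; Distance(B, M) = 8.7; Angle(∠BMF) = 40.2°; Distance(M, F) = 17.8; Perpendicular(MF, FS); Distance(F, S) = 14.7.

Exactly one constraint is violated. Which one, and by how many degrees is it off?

Perpendicular(MF, FS) — off by 5.60°.

T = (0.00, 0.00) ✓; TU at 27.00° ✓; |TU| = 22.90 ✓; ∠TUB = 70.10° ✓; |UB| = 20.60 ✓; ∠UBM = 105.6° ✓; |BM| = 8.700 ✓; ∠BMF = 40.20° ✓; |MF| = 17.80 ✓; ∠(MF, FS) = 95.60° ✗; |FS| = 14.70 ✓.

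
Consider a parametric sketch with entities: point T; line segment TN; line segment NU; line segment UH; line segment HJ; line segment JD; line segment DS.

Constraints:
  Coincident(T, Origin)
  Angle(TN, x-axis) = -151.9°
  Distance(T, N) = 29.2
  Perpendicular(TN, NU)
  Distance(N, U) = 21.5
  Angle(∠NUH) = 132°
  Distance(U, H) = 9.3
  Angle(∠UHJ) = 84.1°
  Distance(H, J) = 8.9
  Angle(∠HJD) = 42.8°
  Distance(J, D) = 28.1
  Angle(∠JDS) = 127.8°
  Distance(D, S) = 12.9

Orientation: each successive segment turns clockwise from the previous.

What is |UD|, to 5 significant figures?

16.046

T is at the origin; TN runs at -151.9° with length 29.2, so N = (-25.758, -13.754). TN ⟂ NU, so NU runs at 118.10°; with |NU| = 21.5, U = (-35.885, 5.2122). ∠NUH = 132.0° gives UH at 70.100° from the x-axis; with |UH| = 9.3, H = (-32.719, 13.957). ∠UHJ = 84.1° gives HJ at -25.800° from the x-axis; with |HJ| = 8.9, J = (-24.706, 10.083). ∠HJD = 42.8° gives JD at -163.00° from the x-axis; with |JD| = 28.1, D = (-51.579, 1.8677). Then |UD| = |D − U| = 16.046.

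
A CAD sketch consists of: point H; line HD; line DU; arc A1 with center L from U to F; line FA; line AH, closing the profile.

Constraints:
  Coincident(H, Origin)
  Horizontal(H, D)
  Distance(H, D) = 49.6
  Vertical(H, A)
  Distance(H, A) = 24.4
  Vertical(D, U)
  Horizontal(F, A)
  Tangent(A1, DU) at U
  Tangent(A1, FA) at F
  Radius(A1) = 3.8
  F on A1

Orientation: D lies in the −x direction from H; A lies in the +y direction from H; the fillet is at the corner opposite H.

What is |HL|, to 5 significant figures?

50.220

H is at the origin; H and D share the same y with |HD| = 49.6 and D on the −x side, so D = (-49.600, 0.0000). H and A share the same x with |HA| = 24.4 and A on the +y side, so A = (0.0000, 24.400). The virtual corner opposite H is at (-49.600, 24.400). Tangency of A1 to DU means the radius LU is perpendicular to DU and since A1 is tangent to FA there, LF ⟂ FA, with radius 3.8, so the center L sits 3.8 in from both sides at L = (-45.800, 20.600). Then |HL| = |L − H| = 50.220.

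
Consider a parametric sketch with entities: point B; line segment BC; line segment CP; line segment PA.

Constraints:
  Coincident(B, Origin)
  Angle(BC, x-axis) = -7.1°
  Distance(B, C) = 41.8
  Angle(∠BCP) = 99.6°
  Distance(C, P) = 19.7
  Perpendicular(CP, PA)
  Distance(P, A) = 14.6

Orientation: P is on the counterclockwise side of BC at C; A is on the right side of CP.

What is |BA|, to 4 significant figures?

61.86

B is at the origin; BC runs at -7.1° with length 41.8, so C = 41.8·(cos -7.1°, sin -7.1°) = (41.48, -5.167). ∠BCP = 99.6°, so CP runs at -7.1° + (180° − 99.6°) = 73.30° from the x-axis; with |CP| = 19.7, P = C + 19.7·(cos 73.30°, sin 73.30°) = (47.14, 13.70). CP ⟂ PA; with |PA| = 14.6 on the right of CP, A = P + 14.6·(0.9578, -0.2874) = (61.12, 9.507). Then |BA| = |A − B| = 61.86.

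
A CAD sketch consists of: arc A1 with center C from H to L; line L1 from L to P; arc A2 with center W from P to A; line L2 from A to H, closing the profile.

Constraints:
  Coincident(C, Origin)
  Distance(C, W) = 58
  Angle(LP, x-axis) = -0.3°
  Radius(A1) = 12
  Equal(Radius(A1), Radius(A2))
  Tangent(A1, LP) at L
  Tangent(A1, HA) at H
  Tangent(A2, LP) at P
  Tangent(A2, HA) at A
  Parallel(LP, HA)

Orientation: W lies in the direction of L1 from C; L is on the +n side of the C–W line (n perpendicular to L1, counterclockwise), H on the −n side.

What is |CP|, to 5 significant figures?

59.228

Tangency of A1 to both parallel lines with radius 12.0 puts L and H at C ± 12.0·n: L = (0.062832, 12.000), H = (-0.062832, -12.000). Equal radii place P and A the same way about W: P = W + 12.0·n = (58.062, 11.696), A = W − 12.0·n = (57.936, -12.304). Then |CP| = |P − C| = 59.228.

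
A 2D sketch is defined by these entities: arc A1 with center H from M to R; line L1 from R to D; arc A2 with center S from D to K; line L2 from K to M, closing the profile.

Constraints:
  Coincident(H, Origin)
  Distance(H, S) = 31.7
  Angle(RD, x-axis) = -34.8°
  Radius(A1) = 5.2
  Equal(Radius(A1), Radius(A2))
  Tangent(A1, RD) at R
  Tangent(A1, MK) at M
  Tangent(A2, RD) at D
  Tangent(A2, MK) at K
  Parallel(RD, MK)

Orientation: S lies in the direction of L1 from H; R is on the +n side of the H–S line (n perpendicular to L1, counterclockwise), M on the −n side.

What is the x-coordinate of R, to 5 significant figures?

2.9677

The slot axis is L1's direction at -34.8°, so u = (cos -34.8°, sin -34.8°) = (0.82115, -0.57071) and n = (−sin -34.8°, cos -34.8°) = (0.57071, 0.82115). H is at the origin and S lies 31.7 along u from H, so S = 31.7·u = (26.030, -18.092). Tangency of A1 to both parallel lines with radius 5.2 puts R and M at H ± 5.2·n: R = (2.9677, 4.2700), M = (-2.9677, -4.2700). So R.x = 2.9677.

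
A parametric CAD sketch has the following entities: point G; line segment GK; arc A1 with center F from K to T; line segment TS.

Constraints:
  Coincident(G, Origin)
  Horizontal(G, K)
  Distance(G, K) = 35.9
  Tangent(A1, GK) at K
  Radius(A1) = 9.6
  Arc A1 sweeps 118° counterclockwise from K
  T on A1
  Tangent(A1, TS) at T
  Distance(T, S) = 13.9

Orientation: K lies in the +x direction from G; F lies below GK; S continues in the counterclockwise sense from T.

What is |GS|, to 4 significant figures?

42.99

G is at the origin; GK is horizontal with |GK| = 35.9 and K on the +x side, so K = (35.90, 0.000). A1 meets GK tangentially, so FK is at right angles to GK, so F = K + (0, -9.6) = (35.90, -9.600). On A1, K sits at bearing 90° from F; a 118° counterclockwise sweep puts T at bearing 208°, so T = F + 9.6·(cos 208°, sin 208°) = (27.42, -14.11). Since A1 is tangent to TS there, FT ⟂ TS, so TS runs along (−sin 208°, cos 208°); with |TS| = 13.9, S = (33.95, -26.38). Then |GS| = |S − G| = 42.99.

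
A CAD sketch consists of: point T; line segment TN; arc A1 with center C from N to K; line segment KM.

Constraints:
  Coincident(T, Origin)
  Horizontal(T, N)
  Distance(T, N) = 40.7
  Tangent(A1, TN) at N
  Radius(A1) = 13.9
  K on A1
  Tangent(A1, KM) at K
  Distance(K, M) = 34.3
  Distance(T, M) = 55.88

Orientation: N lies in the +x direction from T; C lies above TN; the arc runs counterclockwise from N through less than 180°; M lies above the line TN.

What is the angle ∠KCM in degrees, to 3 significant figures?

67.9°

T is at the origin; T and N share the same y with |TN| = 40.7 and N on the +x side, so N = (40.7, 0.00). Tangency of A1 to TN means the radius CN is perpendicular to TN, so C = N + (0, 13.9) = (40.7, 13.9). Since CK ⟂ KM (tangency), |CM| = √(13.9² + 34.3²) = 37.0 regardless of where K sits on A1. So M lies on both circle(T, 55.88) and circle(C, 37.0); the above-TN intersection is M = (27.7, 48.5). K is the foot of the tangent from M: K = (50.9, 23.3).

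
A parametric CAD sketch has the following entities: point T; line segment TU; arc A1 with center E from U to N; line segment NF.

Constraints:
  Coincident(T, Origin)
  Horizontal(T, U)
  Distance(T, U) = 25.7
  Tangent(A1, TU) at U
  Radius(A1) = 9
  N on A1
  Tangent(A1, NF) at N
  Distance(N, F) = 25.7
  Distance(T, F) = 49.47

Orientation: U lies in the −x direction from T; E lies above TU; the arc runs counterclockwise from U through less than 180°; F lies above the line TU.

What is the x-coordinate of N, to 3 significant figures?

-18.9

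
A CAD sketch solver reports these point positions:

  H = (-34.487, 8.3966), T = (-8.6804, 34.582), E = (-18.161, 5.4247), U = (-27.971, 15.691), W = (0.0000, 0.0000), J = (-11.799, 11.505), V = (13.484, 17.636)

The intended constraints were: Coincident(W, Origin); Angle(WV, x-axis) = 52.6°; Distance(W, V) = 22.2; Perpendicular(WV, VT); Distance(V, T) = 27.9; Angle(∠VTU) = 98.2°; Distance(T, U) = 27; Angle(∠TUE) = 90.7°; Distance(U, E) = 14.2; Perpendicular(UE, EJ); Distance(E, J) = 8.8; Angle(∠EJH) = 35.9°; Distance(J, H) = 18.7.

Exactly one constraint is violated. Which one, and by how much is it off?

Distance(J, H) = 18.7 — off by 4.20.

W = (0.00, 0.00) ✓; WV at 52.60° ✓; |WV| = 22.20 ✓; ∠(WV, VT) = 90.00° ✓; |VT| = 27.90 ✓; ∠VTU = 98.20° ✓; |TU| = 27.00 ✓; ∠TUE = 90.70° ✓; |UE| = 14.20 ✓; ∠(UE, EJ) = 90.01° ✓; |EJ| = 8.800 ✓; ∠EJH = 35.90° ✓; |JH| = 22.90 ✗.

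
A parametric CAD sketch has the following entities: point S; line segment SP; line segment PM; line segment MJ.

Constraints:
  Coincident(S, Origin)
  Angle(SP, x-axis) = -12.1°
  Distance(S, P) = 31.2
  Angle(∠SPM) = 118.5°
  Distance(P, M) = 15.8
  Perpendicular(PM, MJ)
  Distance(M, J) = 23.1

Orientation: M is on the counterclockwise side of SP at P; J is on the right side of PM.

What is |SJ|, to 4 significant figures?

59.11

∠SPM = 118.5°, so PM runs at -12.1° + (180° − 118.5°) = 49.40° from the x-axis; with |PM| = 15.8, M = P + 15.8·(cos 49.40°, sin 49.40°) = (40.79, 5.456). PM is perpendicular to MJ; with |MJ| = 23.1 on the right of PM, J = M + 23.1·(0.7593, -0.6508) = (58.33, -9.576). Then |SJ| = |J − S| = 59.11.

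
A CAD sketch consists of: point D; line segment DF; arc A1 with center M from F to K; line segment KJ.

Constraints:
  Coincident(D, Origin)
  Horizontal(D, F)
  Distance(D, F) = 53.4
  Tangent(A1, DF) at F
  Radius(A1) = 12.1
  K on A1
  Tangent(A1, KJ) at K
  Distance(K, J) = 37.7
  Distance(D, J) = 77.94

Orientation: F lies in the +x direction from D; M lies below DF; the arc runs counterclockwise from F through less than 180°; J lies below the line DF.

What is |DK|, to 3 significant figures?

45.9

Checks: |MK| = 12.10 ✓; ∠(MK, KJ) = 90.00° ✓; |KJ| = 37.70 ✓; |DJ| = 77.94 ✓.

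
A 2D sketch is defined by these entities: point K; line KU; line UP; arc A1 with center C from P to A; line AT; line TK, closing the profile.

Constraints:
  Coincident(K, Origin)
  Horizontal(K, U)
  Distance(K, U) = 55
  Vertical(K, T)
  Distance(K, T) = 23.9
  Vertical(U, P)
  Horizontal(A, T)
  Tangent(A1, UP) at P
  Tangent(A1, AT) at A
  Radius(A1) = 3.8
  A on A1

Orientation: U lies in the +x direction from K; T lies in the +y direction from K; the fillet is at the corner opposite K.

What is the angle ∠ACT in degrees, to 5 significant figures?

85.755°

K is at the origin; KU is horizontal with |KU| = 55.0 and U on the +x side, so U = (55.000, 0.0000). KT is vertical with |KT| = 23.9 and T on the +y side, so T = (0.0000, 23.900). The virtual corner opposite K is at (55.000, 23.900). Tangency of A1 to UP means the radius CP is perpendicular to UP and tangency of A1 to AT means the radius CA is perpendicular to AT, with radius 3.8, so the center C sits 3.8 in from both sides at C = (51.200, 20.100). That places the tangent points at P = (55.000, 20.100) on UP and A = (51.200, 23.900) on AT. Then cos ∠ACT = CA·CT / (|CA||CT|), giving 85.755°.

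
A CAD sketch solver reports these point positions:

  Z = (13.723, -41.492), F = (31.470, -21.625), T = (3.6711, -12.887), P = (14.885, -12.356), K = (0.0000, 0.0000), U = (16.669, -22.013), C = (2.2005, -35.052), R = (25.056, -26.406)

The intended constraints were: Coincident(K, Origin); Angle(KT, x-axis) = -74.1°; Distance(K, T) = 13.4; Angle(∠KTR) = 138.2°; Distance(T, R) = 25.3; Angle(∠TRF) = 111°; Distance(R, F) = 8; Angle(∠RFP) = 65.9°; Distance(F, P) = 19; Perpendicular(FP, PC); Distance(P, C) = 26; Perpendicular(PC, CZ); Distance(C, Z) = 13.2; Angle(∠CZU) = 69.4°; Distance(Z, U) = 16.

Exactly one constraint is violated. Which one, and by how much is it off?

Distance(Z, U) = 16 — off by 3.70.

K = (0.00, 0.00) ✓; KT at -74.10° ✓; |KT| = 13.40 ✓; ∠KTR = 138.2° ✓; |TR| = 25.30 ✓; ∠TRF = 111.0° ✓; |RF| = 8.000 ✓; ∠RFP = 65.90° ✓; |FP| = 19.00 ✓; ∠(FP, PC) = 90.00° ✓; |PC| = 26.00 ✓; ∠(PC, CZ) = 90.00° ✓; |CZ| = 13.20 ✓; ∠CZU = 69.40° ✓; |ZU| = 19.70 ✗.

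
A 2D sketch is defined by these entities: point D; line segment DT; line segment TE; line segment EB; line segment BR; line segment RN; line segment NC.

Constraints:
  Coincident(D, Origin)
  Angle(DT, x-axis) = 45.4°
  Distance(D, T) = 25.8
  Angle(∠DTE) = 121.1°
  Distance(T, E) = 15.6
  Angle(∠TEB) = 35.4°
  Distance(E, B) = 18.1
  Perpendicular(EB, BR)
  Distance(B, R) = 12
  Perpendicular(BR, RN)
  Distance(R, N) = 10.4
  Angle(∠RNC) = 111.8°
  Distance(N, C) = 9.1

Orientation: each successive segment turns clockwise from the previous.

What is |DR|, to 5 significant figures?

22.574

∠TEB = 35.4° gives EB at -158.10° from the x-axis; with |EB| = 18.1, B = (16.491, 7.9774). EB ⟂ BR, so BR runs at 111.90°; with |BR| = 12.0, R = (12.015, 19.111). Then |DR| = |R − D| = 22.574.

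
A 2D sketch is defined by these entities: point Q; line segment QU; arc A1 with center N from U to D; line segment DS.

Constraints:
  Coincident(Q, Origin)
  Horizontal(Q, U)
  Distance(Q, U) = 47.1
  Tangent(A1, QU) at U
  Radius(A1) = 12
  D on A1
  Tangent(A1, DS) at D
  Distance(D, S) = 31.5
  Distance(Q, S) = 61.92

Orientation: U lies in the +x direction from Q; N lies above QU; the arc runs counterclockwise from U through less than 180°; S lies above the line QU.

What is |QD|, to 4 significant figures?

60.28

Q is at the origin; Q and U share the same y with |QU| = 47.1 and U on the +x side, so U = (47.10, 0.000). A1 meets QU tangentially, so NU is at right angles to QU, so N = U + (0, 12) = (47.10, 12.00). Since ND ⟂ DS (tangency), |NS| = √(12.0² + 31.5²) = 33.71 regardless of where D sits on A1. So S lies on both circle(Q, 61.92) and circle(N, 33.71); the above-QU intersection is S = (42.17, 45.35). D is the foot of the tangent from S: D = (57.57, 17.87).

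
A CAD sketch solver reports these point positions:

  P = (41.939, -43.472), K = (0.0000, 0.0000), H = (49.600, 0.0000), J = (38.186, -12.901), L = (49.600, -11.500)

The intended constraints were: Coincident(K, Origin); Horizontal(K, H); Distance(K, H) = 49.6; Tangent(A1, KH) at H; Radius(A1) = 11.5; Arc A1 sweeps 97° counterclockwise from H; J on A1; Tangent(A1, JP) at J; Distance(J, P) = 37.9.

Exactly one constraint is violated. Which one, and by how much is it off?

Distance(J, P) = 37.9 — off by 7.10.

K = (0.00, 0.00) ✓; K.y = 0.00, H.y = 0.00 ✓; |KH| = 49.60 ✓; ∠(LH, HK) = 90.00° ✓; |LH| = 11.50 ✓; bearing(L→J) − bearing(L→H) = 97.00° ✓; |LJ| = 11.50 ✓; ∠(LJ, JP) = 90.00° ✓; |JP| = 30.80 ✗.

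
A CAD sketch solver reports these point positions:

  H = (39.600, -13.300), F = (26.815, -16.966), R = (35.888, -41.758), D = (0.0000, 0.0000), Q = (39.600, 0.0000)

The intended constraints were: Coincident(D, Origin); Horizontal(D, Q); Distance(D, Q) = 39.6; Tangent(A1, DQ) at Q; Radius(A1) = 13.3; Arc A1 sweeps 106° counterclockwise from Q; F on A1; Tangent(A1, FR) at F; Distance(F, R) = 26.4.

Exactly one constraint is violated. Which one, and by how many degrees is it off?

Tangent(A1, FR) at F — off by 4.10°.

D = (0.00, 0.00) ✓; D.y = 0.00, Q.y = 0.00 ✓; |DQ| = 39.60 ✓; ∠(HQ, QD) = 90.00° ✓; |HQ| = 13.30 ✓; bearing(H→F) − bearing(H→Q) = 106.0° ✓; |HF| = 13.30 ✓; ∠(HF, FR) = 85.90° ✗; |FR| = 26.40 ✓.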